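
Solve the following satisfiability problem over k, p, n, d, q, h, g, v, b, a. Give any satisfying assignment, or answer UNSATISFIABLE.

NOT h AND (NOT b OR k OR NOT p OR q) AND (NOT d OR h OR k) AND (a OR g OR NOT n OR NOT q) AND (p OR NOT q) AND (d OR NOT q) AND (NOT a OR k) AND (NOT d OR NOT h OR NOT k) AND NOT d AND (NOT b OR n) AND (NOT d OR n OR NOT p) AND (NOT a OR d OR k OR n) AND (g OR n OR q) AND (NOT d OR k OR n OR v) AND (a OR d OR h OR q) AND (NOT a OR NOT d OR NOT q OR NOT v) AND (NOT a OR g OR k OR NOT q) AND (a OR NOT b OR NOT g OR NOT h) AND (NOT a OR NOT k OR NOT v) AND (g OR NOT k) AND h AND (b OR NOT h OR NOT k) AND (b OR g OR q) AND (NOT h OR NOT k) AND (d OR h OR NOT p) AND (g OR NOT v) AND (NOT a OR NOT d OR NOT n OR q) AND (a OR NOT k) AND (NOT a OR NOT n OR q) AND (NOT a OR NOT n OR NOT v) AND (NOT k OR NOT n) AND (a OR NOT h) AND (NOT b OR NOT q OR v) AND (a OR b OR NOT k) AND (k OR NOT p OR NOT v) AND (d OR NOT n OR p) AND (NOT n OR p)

Case h = True:
  Clause (NOT h) is falsified — contradiction.
Case h = False:
  Clause (h) is falsified — contradiction.
Both cases fail, so the formula is unsatisfiable.

The formula is unsatisfiable.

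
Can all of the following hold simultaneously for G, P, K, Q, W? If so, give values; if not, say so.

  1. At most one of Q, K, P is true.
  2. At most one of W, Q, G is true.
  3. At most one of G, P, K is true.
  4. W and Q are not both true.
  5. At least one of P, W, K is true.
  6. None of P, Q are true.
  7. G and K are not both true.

G = False, P = False, K = True, Q = False, W = True

  (1) {Q, K, P}: 1 true — at most one ✓
  (2) {W, Q, G}: 1 true — at most one ✓
  (3) {G, P, K}: 1 true — at most one ✓
  (4) W=T, Q=F — not both ✓
  (5) {P, W, K}: 2 true — at least one ✓
  (6) {P, Q}: 0 true — none ✓
  (7) G=F, K=T — not both ✓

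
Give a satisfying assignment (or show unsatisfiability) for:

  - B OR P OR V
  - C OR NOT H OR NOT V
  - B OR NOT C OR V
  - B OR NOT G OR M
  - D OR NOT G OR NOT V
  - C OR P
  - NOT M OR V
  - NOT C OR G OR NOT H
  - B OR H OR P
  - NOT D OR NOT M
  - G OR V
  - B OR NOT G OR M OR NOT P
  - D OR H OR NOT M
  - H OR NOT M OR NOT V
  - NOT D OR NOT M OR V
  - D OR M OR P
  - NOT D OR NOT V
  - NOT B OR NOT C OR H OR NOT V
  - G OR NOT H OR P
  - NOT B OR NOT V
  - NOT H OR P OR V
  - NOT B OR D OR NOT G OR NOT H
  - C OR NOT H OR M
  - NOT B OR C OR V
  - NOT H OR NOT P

D = True, M = False, H = False, B = True, C = True, P = False, G = True, V = False

Set D = True.
  then (NOT D OR NOT M) forces M = False.
  then (NOT D OR NOT V) forces V = False.
  then (G OR V) forces G = True.
  then (B OR NOT G OR M) forces B = True.
  then (NOT B OR C OR V) forces C = True.
Try H = True:
  (NOT H OR P OR V) forces P = True.
  clause (NOT H OR NOT P) is falsified — backtrack.
So H = False.
Set P = False.
All clauses satisfied.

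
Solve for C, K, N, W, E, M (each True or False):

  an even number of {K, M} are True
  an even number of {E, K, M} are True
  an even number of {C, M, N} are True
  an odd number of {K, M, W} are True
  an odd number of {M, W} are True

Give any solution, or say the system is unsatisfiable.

C = False, K = False, N = False, W = True, E = False, M = False

{K, M}: 0 true → even ✓
{E, K, M}: 0 true → even ✓
{C, M, N}: 0 true → even ✓
{K, M, W}: 1 true → odd ✓
{M, W}: 1 true → odd ✓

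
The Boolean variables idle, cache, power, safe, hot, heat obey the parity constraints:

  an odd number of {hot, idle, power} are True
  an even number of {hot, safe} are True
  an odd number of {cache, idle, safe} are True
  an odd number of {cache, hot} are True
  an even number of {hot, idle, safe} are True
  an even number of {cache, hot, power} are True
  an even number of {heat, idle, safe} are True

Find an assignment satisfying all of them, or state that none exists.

idle = False, cache = True, power = True, safe = False, hot = False, heat = False

{hot, idle, power}: 1 true → odd ✓
{hot, safe}: 0 true → even ✓
{cache, idle, safe}: 1 true → odd ✓
{cache, hot}: 1 true → odd ✓
{hot, idle, safe}: 0 true → even ✓
{cache, hot, power}: 2 true → even ✓
{heat, idle, safe}: 0 true → even ✓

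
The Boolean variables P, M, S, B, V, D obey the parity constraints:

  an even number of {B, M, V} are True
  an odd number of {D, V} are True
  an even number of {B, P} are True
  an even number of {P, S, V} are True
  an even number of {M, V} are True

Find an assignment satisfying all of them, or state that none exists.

P: False, M: True, S: True, B: False, V: True, D: False

{B, M, V}: 2 true → even ✓
{D, V}: 1 true → odd ✓
{B, P}: 0 true → even ✓
{P, S, V}: 2 true → even ✓
{M, V}: 2 true → even ✓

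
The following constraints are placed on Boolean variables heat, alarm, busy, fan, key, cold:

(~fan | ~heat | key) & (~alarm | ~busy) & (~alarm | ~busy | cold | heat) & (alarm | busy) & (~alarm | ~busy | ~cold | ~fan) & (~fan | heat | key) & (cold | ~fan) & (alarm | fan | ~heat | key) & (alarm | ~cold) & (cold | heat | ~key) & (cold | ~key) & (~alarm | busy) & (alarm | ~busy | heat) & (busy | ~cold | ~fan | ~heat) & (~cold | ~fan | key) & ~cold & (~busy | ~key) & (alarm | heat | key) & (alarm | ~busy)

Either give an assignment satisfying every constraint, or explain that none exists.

Case alarm = True:
  (~alarm | ~busy) forces busy = False.
  Clause (~alarm | busy) is falsified — contradiction.
Case alarm = False:
  (alarm | busy) forces busy = True.
  Clause (alarm | ~busy) is falsified — contradiction.
Both cases fail, so the formula is unsatisfiable.

No satisfying assignment exists.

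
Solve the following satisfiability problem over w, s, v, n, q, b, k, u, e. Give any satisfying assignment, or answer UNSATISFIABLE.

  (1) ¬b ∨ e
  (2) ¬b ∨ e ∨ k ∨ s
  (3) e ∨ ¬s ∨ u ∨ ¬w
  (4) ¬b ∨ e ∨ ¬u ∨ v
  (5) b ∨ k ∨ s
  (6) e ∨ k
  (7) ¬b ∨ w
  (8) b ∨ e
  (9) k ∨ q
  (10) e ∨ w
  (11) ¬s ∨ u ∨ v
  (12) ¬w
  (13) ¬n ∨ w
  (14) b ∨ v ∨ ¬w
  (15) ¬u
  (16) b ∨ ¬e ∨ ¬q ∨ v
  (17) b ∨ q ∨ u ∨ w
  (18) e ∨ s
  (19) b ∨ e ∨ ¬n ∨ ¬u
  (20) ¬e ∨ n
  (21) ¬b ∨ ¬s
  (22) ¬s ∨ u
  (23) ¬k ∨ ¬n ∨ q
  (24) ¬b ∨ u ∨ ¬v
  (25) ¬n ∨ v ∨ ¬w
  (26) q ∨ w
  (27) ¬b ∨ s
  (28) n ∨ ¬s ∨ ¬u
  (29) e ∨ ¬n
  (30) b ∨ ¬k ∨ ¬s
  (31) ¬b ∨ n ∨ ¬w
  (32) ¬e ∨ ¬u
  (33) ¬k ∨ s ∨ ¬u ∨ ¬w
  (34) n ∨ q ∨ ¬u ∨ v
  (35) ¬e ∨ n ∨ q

Case w = True:
  Clause (¬w) is falsified — contradiction.
Case w = False:
  (¬b ∨ w) forces b = False.
  (b ∨ e) forces e = True.
  (¬n ∨ w) forces n = False.
  Clause (¬e ∨ n) is falsified — contradiction.
Both cases fail, so the formula is unsatisfiable.

No satisfying assignment exists.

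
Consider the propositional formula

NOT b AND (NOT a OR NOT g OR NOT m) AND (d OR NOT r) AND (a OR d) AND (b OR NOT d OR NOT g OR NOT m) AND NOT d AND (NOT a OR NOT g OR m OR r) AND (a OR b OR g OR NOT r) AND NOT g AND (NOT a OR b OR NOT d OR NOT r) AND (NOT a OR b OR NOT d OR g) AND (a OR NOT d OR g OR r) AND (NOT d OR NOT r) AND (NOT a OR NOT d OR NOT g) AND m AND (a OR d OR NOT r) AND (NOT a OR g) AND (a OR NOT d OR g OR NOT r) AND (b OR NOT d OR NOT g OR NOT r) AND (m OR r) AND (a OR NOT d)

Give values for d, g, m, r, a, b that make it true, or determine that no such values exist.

Case d = True:
  Clause (NOT d) is falsified — contradiction.
Case d = False:
  (NOT b) forces b = False.
  (d OR NOT r) forces r = False.
  (a OR d) forces a = True.
  (NOT g) forces g = False.
  Clause (NOT a OR g) is falsified — contradiction.
Both cases fail, so the formula is unsatisfiable.

The formula is unsatisfiable.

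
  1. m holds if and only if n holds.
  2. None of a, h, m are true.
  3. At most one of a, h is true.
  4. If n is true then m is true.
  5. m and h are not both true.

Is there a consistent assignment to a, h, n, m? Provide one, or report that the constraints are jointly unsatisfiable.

a=F, h=F, n=F, m=F

  (1) m=F, n=F — same ✓
  (2) {a, h, m}: 0 true — none ✓
  (3) {a, h}: 0 true — at most one ✓
  (4) n=F ⇒ m: vacuous ✓
  (5) m=F, h=F — not both ✓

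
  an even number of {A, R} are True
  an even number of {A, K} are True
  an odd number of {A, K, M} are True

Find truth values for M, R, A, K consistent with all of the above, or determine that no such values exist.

M: True, R: True, A: True, K: True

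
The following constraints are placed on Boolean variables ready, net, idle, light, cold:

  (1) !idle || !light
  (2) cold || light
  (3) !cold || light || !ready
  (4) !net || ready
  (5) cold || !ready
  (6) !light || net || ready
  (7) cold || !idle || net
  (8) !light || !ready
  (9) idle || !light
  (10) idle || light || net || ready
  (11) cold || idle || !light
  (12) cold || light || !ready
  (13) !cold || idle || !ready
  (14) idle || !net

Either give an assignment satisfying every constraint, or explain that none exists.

Set ready = False.
  then (!net || ready) forces net = False.
  then (!light || net || ready) forces light = False.
  then (idle || light || net || ready) forces idle = True.
  then (cold || light) forces cold = True.
All clauses satisfied.

ready = False, net = False, idle = True, light = False, cold = True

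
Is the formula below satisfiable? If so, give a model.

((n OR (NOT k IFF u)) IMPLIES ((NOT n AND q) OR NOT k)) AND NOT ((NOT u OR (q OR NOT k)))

k = True; q = False; n = False; u = True

  (n OR (NOT k IFF u)) IMPLIES ((NOT n AND q) OR NOT k) = True
    n OR (NOT k IFF u) = False
      NOT k IFF u = False
        NOT k = False
    (NOT n AND q) OR NOT k = False
      NOT n AND q = False
        NOT n = True
      NOT k = False
  NOT ((NOT u OR (q OR NOT k))) = True
    NOT u OR (q OR NOT k) = False
      NOT u = False
      q OR NOT k = False
        NOT k = False
Both conjuncts True, so the formula holds.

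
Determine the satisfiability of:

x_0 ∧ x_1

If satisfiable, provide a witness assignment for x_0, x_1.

x_0 = True; x_1 = True

Both conjuncts True, so the formula holds.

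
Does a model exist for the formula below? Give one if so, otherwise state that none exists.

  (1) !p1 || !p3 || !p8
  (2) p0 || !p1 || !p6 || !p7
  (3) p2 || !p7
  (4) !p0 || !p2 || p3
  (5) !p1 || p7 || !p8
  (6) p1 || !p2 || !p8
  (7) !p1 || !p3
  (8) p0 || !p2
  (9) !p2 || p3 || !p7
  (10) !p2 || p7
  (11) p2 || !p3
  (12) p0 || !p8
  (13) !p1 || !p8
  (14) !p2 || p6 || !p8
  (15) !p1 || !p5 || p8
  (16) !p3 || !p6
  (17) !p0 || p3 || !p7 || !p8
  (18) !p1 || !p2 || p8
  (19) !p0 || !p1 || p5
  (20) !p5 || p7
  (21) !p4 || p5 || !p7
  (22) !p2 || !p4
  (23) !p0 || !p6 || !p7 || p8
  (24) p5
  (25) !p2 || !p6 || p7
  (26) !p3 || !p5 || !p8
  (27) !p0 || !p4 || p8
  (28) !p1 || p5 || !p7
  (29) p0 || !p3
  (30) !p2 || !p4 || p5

p0: True, p1: False, p2: True, p3: True, p4: False, p5: True, p6: False, p7: True, p8: False

Unit clause (p5) forces p5 = True.
In (!p5 || p7) only p7 is left, so p7 = True.
In (p2 || !p7) only p2 is left, so p2 = True.
In (p0 || !p2) only p0 is left, so p0 = True.
In (!p2 || p3 || !p7) only p3 is left, so p3 = True.
In (!p3 || !p6) only !p6 is left, so p6 = False.
In (!p2 || !p4) only !p4 is left, so p4 = False.
In (!p3 || !p5 || !p8) only !p8 is left, so p8 = False.
In (!p1 || !p3) only !p1 is left, so p1 = False.
All clauses satisfied.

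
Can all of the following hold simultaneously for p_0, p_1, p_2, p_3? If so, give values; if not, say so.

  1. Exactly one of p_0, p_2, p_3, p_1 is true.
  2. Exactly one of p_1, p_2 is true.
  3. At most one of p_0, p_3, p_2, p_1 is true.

p_0 = False, p_1 = True, p_2 = False, p_3 = False

  (1) {p_0, p_2, p_3, p_1}: 1 true — exactly one ✓
  (2) {p_1, p_2}: 1 true — exactly one ✓
  (3) {p_0, p_3, p_2, p_1}: 1 true — at most one ✓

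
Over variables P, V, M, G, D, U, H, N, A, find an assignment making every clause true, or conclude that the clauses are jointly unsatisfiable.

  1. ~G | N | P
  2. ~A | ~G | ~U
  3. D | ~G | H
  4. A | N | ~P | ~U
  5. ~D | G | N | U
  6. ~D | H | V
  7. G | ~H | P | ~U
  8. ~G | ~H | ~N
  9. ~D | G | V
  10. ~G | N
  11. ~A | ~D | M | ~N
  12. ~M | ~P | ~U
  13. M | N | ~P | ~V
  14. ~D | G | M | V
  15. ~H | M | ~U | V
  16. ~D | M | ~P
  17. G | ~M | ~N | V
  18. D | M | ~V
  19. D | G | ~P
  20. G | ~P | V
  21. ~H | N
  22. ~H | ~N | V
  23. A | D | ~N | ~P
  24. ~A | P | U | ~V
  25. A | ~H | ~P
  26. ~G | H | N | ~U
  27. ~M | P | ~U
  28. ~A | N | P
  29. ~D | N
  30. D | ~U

Set P = False.
Set V = True.
Set M = False.
  then (D | M | ~V) forces D = True.
  then (~D | N) forces N = True.
  then (~A | ~D | M | ~N) forces A = False.
Set G = True.
  then (~G | ~H | ~N) forces H = False.
Set U = True.
All clauses satisfied.

P = False; V = True; M = False; G = True; D = True; U = True; H = False; N = True; A = False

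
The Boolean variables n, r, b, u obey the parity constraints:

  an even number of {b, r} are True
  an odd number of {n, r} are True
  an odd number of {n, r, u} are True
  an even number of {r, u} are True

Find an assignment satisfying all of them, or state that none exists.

n=T; r=F; b=F; u=F

{b, r}: 0 true → even ✓
{n, r}: 1 true → odd ✓
{n, r, u}: 1 true → odd ✓
{r, u}: 0 true → even ✓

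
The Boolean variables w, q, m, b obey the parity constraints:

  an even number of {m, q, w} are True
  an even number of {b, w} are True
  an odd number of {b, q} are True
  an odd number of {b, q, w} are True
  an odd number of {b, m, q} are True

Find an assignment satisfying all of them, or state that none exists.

Adding constraints 1, 2, 5 mod 2: every variable appears an even number of times on the left, so the left side is 0.
But the right sides sum to 1 (mod 2). 0 ≠ 1 — the system is inconsistent.

No satisfying assignment exists.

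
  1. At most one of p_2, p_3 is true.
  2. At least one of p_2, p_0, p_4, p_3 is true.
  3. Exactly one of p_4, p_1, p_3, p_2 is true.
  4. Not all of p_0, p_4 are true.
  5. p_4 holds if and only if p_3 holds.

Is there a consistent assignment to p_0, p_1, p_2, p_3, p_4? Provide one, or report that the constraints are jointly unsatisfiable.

p_0 = True; p_1 = True; p_2 = False; p_3 = False; p_4 = False

  (1) {p_2, p_3}: 0 true — at most one ✓
  (2) {p_2, p_0, p_4, p_3}: 1 true — at least one ✓
  (3) {p_4, p_1, p_3, p_2}: 1 true — exactly one ✓
  (4) {p_0, p_4}: 1/2 true — not all ✓
  (5) p_4=F, p_3=F — same ✓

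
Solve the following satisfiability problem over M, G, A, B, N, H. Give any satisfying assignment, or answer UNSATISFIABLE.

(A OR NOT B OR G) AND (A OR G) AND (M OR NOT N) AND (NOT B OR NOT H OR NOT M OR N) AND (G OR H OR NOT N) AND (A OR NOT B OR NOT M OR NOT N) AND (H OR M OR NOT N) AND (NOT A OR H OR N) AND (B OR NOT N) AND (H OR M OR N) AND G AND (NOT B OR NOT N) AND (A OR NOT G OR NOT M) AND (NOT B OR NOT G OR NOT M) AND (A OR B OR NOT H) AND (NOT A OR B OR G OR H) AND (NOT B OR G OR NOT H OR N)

M = False, G = True, A = False, B = True, N = False, H = True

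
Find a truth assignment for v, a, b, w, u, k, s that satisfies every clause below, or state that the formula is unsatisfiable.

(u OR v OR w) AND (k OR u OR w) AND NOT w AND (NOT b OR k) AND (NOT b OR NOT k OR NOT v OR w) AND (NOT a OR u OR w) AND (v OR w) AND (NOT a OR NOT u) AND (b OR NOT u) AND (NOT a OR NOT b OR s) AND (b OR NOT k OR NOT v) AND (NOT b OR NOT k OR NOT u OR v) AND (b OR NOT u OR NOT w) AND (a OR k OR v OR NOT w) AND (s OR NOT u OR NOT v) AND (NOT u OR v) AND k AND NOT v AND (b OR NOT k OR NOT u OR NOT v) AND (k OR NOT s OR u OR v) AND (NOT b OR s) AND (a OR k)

Case v = True:
  Clause (NOT v) is falsified — contradiction.
Case v = False:
  (NOT w) forces w = False.
  Clause (v OR w) is falsified — contradiction.
Both cases fail, so the formula is unsatisfiable.

UNSATISFIABLE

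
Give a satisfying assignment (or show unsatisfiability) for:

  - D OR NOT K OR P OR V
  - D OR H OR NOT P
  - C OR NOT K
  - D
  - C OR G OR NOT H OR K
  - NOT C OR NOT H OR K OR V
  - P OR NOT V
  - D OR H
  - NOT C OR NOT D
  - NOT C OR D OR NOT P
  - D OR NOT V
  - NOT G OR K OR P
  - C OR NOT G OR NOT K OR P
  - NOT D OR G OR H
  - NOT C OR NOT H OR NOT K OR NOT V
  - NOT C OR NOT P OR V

Unit clause (D) forces D = True.
In (NOT C OR NOT D) only NOT C is left, so C = False.
In (C OR NOT K) only NOT K is left, so K = False.
Set H = False.
  then (NOT D OR G OR H) forces G = True.
  then (NOT G OR K OR P) forces P = True.
Set V = True.
All clauses satisfied.

K=F, H=F, C=F, D=T, G=T, P=T, V=T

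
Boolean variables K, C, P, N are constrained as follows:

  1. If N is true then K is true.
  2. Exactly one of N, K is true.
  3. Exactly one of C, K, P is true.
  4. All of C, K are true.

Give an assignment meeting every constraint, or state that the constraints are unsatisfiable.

Case C = True:
  (3) with C=T forces K = False.
  Constraint (4) is violated (K=F) — contradiction.
Case C = False:
  Constraint (4) is violated (C=F) — contradiction.
Both cases fail — unsatisfiable.

UNSATISFIABLE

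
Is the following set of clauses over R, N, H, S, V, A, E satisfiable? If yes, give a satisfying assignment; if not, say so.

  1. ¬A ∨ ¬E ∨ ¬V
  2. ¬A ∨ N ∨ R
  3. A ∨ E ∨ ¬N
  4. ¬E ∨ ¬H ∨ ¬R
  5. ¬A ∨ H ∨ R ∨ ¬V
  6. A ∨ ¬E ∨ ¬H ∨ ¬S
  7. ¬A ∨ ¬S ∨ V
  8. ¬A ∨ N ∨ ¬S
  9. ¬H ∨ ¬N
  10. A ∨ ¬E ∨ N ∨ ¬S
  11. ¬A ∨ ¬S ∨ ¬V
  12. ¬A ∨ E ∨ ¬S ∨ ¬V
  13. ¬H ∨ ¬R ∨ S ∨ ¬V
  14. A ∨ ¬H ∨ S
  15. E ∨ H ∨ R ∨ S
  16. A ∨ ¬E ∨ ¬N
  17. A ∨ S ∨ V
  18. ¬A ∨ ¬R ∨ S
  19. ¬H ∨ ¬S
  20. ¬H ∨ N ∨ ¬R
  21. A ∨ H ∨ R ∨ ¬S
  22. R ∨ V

Set R = True.
Set N = False.
  then (¬H ∨ N ∨ ¬R) forces H = False.
Set S = False.
  then (¬A ∨ ¬R ∨ S) forces A = False.
  then (A ∨ S ∨ V) forces V = True.
Set E = True.
All clauses satisfied.

R = True, N = False, H = False, S = False, V = True, A = False, E = True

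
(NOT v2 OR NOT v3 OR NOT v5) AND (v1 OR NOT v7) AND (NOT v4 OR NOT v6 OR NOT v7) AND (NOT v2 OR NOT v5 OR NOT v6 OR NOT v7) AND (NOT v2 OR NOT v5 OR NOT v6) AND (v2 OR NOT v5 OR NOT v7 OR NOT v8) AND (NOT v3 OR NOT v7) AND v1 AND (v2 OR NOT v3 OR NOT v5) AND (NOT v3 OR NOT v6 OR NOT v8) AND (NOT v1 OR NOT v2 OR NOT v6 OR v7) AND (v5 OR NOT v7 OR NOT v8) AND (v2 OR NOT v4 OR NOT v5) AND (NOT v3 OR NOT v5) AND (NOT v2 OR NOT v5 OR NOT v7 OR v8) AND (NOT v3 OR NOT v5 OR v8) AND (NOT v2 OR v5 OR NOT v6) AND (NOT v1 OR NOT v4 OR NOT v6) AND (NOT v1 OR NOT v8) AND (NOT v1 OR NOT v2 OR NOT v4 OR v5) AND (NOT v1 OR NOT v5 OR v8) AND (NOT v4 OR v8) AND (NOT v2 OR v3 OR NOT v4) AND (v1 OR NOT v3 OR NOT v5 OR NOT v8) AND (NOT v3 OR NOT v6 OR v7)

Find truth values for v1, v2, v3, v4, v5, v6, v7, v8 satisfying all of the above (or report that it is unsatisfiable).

Unit clause (v1) forces v1 = True.
In (NOT v1 OR NOT v8) only NOT v8 is left, so v8 = False.
In (NOT v1 OR NOT v5 OR v8) only NOT v5 is left, so v5 = False.
In (NOT v4 OR v8) only NOT v4 is left, so v4 = False.
Set v2 = True.
  then (NOT v2 OR v5 OR NOT v6) forces v6 = False.
Set v3 = False.
Set v7 = True.
All clauses satisfied.

v1 = True; v2 = True; v3 = False; v4 = False; v5 = False; v6 = False; v7 = True; v8 = False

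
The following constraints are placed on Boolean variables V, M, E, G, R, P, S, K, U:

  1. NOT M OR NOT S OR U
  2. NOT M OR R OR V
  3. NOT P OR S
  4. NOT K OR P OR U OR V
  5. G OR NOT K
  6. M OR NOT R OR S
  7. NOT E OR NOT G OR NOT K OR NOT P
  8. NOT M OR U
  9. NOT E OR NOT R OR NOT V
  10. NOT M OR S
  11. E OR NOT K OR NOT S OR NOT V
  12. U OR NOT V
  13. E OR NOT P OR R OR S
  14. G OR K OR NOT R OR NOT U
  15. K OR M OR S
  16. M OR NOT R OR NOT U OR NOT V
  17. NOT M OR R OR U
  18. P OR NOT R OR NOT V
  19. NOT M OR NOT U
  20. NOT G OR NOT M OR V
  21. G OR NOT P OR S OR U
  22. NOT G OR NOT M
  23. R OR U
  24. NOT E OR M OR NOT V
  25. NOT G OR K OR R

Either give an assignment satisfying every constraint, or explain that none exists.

V: False; M: False; E: False; G: False; R: False; P: True; S: True; K: False; U: True

Set V = False.
Try M = True:
  (NOT M OR R OR V) forces R = True.
  (NOT M OR U) forces U = True.
  clause (NOT M OR NOT U) is falsified — backtrack.
So M = False.
Set E = False.
Set G = False.
  then (G OR NOT K) forces K = False.
  then (K OR M OR S) forces S = True.
Set R = False.
  then (R OR U) forces U = True.
Set P = True.
All clauses satisfied.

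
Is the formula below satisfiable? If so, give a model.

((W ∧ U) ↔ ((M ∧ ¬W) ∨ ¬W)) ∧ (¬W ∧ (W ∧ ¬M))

Case W = True: the conjunct ¬W is False.
Case W = False: the conjunct (W ∧ U) ↔ ((M ∧ ¬W) ∨ ¬W) becomes (False ∧ U) ↔ (M ∨ True) = False.
Both cases fail — unsatisfiable.

Unsatisfiable — no assignment works.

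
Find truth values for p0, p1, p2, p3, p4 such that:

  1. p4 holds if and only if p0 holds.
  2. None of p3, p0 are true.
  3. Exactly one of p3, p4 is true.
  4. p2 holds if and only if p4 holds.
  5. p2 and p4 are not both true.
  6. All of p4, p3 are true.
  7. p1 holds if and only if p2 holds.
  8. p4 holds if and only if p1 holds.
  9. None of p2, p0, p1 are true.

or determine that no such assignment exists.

No satisfying assignment exists.

Case p3 = True:
  Constraint (2) is violated (p3=T) — contradiction.
Case p3 = False:
  Constraint (6) is violated (p3=F) — contradiction.
Both cases fail — unsatisfiable.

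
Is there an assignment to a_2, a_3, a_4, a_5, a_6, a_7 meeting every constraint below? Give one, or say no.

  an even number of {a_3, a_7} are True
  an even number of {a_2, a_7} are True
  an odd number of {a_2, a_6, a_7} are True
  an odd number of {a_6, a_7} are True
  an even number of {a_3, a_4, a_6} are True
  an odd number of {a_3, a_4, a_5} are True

a_2: False, a_3: False, a_4: True, a_5: False, a_6: True, a_7: False

{a_3, a_7}: 0 true → even ✓
{a_2, a_7}: 0 true → even ✓
{a_2, a_6, a_7}: 1 true → odd ✓
{a_6, a_7}: 1 true → odd ✓
{a_3, a_4, a_6}: 2 true → even ✓
{a_3, a_4, a_5}: 1 true → odd ✓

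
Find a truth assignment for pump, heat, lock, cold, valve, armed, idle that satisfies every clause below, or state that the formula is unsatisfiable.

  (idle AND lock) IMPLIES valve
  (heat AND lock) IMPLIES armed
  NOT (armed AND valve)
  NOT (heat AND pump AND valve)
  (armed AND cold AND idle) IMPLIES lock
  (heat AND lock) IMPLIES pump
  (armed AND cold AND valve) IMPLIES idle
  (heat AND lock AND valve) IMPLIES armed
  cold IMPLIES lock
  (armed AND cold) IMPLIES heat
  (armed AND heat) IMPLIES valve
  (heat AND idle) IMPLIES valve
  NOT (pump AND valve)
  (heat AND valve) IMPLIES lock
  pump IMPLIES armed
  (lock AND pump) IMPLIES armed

pump: False, heat: False, lock: False, cold: False, valve: False, armed: False, idle: False

Set pump = False.
Set heat = False.
Set lock = False.
  then (NOT cold OR lock) forces cold = False.
Set valve = False.
Set armed = False.
Set idle = False.
All clauses satisfied.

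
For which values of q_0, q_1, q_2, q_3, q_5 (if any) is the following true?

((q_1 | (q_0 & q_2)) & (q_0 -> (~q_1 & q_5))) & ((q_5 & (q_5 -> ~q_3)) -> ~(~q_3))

q_0: False; q_1: True; q_2: True; q_3: True; q_5: False

  (q_1 | (q_0 & q_2)) & (q_0 -> (~q_1 & q_5)) = True
    q_1 | (q_0 & q_2) = True
      q_0 & q_2 = False
    q_0 -> (~q_1 & q_5) = True
      ~q_1 & q_5 = False
        ~q_1 = False
  (q_5 & (q_5 -> ~q_3)) -> ~(~q_3) = True
    q_5 & (q_5 -> ~q_3) = False
      q_5 -> ~q_3 = True
        ~q_3 = False
    ~(~q_3) = True
      ~q_3 = False
Both conjuncts True, so the formula holds.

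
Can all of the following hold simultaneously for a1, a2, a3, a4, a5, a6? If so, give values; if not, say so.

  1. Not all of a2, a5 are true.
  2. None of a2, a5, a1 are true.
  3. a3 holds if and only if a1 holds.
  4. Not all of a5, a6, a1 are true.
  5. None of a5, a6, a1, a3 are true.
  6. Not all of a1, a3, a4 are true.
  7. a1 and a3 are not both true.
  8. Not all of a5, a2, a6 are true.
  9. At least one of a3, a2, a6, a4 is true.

a1 = False, a2 = False, a3 = False, a4 = True, a5 = False, a6 = False

  (1) {a2, a5}: 0/2 true — not all ✓
  (2) {a2, a5, a1}: 0 true — none ✓
  (3) a3=F, a1=F — same ✓
  (4) {a5, a6, a1}: 0/3 true — not all ✓
  (5) {a5, a6, a1, a3}: 0 true — none ✓
  (6) {a1, a3, a4}: 1/3 true — not all ✓
  (7) a1=F, a3=F — not both ✓
  (8) {a5, a2, a6}: 0/3 true — not all ✓
  (9) {a3, a2, a6, a4}: 1 true — at least one ✓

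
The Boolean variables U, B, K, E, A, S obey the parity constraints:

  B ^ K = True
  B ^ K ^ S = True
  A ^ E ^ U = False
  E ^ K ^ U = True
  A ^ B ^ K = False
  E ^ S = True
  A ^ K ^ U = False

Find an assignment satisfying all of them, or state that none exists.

Unsatisfiable — no assignment works.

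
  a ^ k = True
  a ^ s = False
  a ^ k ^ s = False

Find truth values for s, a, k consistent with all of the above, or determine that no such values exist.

s=T, a=T, k=F

a ^ k = T ^ F = True ✓
a ^ s = T ^ T = False ✓
a ^ k ^ s = T ^ F ^ T = False ✓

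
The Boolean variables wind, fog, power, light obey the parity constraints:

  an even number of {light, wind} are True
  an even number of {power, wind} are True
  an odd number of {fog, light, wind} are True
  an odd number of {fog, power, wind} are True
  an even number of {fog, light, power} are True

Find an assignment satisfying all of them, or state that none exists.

UNSATISFIABLE

Adding constraints 2, 3, 5 mod 2: every variable appears an even number of times on the left, so the left side is 0.
But the right sides sum to 1 (mod 2). 0 ≠ 1 — the system is inconsistent.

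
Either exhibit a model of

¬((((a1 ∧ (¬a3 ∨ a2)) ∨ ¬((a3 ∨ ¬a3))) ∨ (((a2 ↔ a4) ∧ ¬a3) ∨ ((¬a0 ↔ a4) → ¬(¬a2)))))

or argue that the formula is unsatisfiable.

a0: True, a1: True, a2: False, a3: True, a4: False

  ¬((((a1 ∧ (¬a3 ∨ a2)) ∨ ¬((a3 ∨ ¬a3))) ∨ (((a2 ↔ a4) ∧ ¬a3) ∨ ((¬a0 ↔ a4) → ¬(¬a2))))) = True
    ((a1 ∧ (¬a3 ∨ a2)) ∨ ¬((a3 ∨ ¬a3))) ∨ (((a2 ↔ a4) ∧ ¬a3) ∨ ((¬a0 ↔ a4) → ¬(¬a2))) = False
      (a1 ∧ (¬a3 ∨ a2)) ∨ ¬((a3 ∨ ¬a3)) = False
        a1 ∧ (¬a3 ∨ a2) = False
          ¬a3 ∨ a2 = False
            ¬a3 = False
        ¬((a3 ∨ ¬a3)) = False
          a3 ∨ ¬a3 = True
            ¬a3 = False
      ((a2 ↔ a4) ∧ ¬a3) ∨ ((¬a0 ↔ a4) → ¬(¬a2)) = False
        (a2 ↔ a4) ∧ ¬a3 = False
          a2 ↔ a4 = True
          ¬a3 = False
        (¬a0 ↔ a4) → ¬(¬a2) = False
          ¬a0 ↔ a4 = True
            ¬a0 = False
          ¬(¬a2) = False
            ¬a2 = True
The formula evaluates to True.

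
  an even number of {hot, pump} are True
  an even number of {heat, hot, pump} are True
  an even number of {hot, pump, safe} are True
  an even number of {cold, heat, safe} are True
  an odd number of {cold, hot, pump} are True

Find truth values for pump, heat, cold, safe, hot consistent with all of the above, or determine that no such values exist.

No satisfying assignment exists.

Adding constraints 1, 2, 3, 4, 5 mod 2: every variable appears an even number of times on the left, so the left side is 0.
But the right sides sum to 1 (mod 2). 0 ≠ 1 — the system is inconsistent.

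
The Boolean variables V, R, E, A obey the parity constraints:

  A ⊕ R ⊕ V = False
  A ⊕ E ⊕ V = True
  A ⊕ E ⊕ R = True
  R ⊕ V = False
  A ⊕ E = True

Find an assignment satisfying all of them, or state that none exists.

V = False, R = False, E = True, A = False

A ⊕ R ⊕ V = F ⊕ F ⊕ F = False ✓
A ⊕ E ⊕ V = F ⊕ T ⊕ F = True ✓
A ⊕ E ⊕ R = F ⊕ T ⊕ F = True ✓
R ⊕ V = F ⊕ F = False ✓
A ⊕ E = F ⊕ T = True ✓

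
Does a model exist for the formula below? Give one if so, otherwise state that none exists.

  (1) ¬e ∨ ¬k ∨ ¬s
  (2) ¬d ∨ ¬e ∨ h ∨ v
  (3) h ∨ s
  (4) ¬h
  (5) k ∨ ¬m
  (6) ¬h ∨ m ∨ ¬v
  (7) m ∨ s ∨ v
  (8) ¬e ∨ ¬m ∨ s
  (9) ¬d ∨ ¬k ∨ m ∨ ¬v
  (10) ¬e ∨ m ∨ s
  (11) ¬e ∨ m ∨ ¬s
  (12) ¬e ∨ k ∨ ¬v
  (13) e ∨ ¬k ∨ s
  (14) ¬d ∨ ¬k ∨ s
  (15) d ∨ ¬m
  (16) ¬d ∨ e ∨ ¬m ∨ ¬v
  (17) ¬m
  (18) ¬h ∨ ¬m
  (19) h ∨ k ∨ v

Unit clause (¬h) forces h = False.
Unit clause (¬m) forces m = False.
In (h ∨ s) only s is left, so s = True.
In (¬e ∨ m ∨ ¬s) only ¬e is left, so e = False.
Set v = True.
Set k = True.
  then (¬d ∨ ¬k ∨ m ∨ ¬v) forces d = False.
All clauses satisfied.

s = True; v = True; m = False; e = False; k = True; d = False; h = False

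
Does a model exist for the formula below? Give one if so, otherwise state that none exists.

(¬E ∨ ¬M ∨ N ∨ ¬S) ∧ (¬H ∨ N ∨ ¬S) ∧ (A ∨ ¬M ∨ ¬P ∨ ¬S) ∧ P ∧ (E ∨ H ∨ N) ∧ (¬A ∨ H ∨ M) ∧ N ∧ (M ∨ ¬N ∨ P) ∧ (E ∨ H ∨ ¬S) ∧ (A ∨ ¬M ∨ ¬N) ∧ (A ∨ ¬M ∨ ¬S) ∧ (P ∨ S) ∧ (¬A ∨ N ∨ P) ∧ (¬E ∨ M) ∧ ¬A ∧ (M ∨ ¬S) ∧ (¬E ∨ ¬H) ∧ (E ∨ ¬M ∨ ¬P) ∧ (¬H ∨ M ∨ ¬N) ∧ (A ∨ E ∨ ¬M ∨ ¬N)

H = False, M = False, E = False, A = False, S = False, P = True, N = True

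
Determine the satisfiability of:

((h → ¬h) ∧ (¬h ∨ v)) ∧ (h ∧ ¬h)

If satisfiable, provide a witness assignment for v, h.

Case h = True: the conjunct h → ¬h becomes True → ¬True = False.
Case h = False: the conjunct h is False.
Both cases fail — unsatisfiable.

The formula is unsatisfiable.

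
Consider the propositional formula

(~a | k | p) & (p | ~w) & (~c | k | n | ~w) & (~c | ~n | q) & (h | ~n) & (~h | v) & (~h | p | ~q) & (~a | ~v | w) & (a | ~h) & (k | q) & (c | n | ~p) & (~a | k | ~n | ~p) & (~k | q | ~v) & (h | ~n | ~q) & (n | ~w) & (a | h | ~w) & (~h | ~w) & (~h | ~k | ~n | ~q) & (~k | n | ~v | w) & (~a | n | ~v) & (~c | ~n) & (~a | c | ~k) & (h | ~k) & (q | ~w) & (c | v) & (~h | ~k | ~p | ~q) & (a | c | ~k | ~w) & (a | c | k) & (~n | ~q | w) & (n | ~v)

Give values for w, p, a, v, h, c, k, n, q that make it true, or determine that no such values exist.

Try w = True:
  (p | ~w) forces p = True.
  (n | ~w) forces n = True.
  (h | ~n) forces h = True.
  clause (~h | ~w) is falsified — backtrack.
So w = False.
Set p = False.
Try a = True:
  (~a | k | p) forces k = True.
  (~a | ~v | w) forces v = False.
  (~h | v) forces h = False.
  clause (h | ~k) is falsified — backtrack.
So a = False.
  then (a | ~h) forces h = False.
  then (h | ~k) forces k = False.
  then (a | c | k) forces c = True.
  then (h | ~n) forces n = False.
  then (k | q) forces q = True.
  then (n | ~v) forces v = False.
All clauses satisfied.

w: False, p: False, a: False, v: False, h: False, c: True, k: False, n: False, q: True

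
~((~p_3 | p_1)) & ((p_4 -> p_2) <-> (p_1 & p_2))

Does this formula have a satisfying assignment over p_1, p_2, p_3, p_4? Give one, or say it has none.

p_1 = False, p_2 = False, p_3 = True, p_4 = True

  ~((~p_3 | p_1)) = True
    ~p_3 | p_1 = False
      ~p_3 = False
  (p_4 -> p_2) <-> (p_1 & p_2) = True
    p_4 -> p_2 = False
    p_1 & p_2 = False
Both conjuncts True, so the formula holds.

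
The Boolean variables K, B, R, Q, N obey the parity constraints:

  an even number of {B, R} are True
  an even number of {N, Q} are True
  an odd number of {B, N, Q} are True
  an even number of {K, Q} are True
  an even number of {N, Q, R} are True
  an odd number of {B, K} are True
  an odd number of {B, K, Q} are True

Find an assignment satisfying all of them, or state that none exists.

The formula is unsatisfiable.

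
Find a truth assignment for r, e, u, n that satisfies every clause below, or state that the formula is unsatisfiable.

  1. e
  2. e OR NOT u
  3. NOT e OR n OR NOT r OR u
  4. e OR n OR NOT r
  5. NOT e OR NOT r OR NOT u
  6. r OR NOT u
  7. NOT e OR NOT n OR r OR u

r = False, e = True, u = False, n = False

Unit clause (e) forces e = True.
Set r = False.
  then (r OR NOT u) forces u = False.
  then (NOT e OR NOT n OR r OR u) forces n = False.
Check each clause:
  (e): e holds.
  (e OR NOT u): e holds.
  (NOT e OR n OR NOT r OR u): NOT r holds.
  (e OR n OR NOT r): e holds.
  (NOT e OR NOT r OR NOT u): NOT r holds.
  (r OR NOT u): NOT u holds.
  (NOT e OR NOT n OR r OR u): NOT n holds.
All clauses satisfied.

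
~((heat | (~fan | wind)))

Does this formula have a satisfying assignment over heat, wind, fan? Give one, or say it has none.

heat=F; wind=F; fan=T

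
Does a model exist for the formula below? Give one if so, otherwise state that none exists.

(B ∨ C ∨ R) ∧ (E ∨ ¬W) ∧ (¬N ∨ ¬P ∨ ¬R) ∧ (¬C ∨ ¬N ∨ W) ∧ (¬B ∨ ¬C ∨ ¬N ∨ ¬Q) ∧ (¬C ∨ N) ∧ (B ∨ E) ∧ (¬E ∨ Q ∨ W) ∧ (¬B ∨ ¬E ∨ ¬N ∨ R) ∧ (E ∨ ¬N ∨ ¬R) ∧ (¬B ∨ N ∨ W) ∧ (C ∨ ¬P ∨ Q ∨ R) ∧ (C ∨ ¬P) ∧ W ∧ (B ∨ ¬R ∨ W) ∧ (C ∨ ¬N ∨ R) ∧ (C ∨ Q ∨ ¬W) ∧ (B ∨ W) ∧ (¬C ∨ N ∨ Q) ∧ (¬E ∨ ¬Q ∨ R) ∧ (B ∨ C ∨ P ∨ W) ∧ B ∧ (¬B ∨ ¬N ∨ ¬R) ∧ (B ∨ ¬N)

Unit clause (W) forces W = True.
Unit clause (B) forces B = True.
In (E ∨ ¬W) only E is left, so E = True.
Try P = True:
  (C ∨ ¬P) forces C = True.
  (¬C ∨ N) forces N = True.
  (¬N ∨ ¬P ∨ ¬R) forces R = False.
  clause (¬B ∨ ¬E ∨ ¬N ∨ R) is falsified — backtrack.
So P = False.
Try N = True:
  (¬B ∨ ¬E ∨ ¬N ∨ R) forces R = True.
  clause (¬B ∨ ¬N ∨ ¬R) is falsified — backtrack.
So N = False.
  then (¬C ∨ N) forces C = False.
  then (C ∨ Q ∨ ¬W) forces Q = True.
  then (¬E ∨ ¬Q ∨ R) forces R = True.
All clauses satisfied.

P: False, N: False, B: True, R: True, C: False, E: True, Q: True, W: True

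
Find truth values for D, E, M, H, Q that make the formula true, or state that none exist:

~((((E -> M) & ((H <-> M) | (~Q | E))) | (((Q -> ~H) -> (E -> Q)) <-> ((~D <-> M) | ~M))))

D = False, E = True, M = False, H = False, Q = False

  ~((((E -> M) & ((H <-> M) | (~Q | E))) | (((Q -> ~H) -> (E -> Q)) <-> ((~D <-> M) | ~M)))) = True
    ((E -> M) & ((H <-> M) | (~Q | E))) | (((Q -> ~H) -> (E -> Q)) <-> ((~D <-> M) | ~M)) = False
      (E -> M) & ((H <-> M) | (~Q | E)) = False
        E -> M = False
        (H <-> M) | (~Q | E) = True
          H <-> M = True
          ~Q | E = True
            ~Q = True
      ((Q -> ~H) -> (E -> Q)) <-> ((~D <-> M) | ~M) = False
        (Q -> ~H) -> (E -> Q) = False
          Q -> ~H = True
            ~H = True
          E -> Q = False
        (~D <-> M) | ~M = True
          ~D <-> M = False
            ~D = True
          ~M = True
The formula evaluates to True.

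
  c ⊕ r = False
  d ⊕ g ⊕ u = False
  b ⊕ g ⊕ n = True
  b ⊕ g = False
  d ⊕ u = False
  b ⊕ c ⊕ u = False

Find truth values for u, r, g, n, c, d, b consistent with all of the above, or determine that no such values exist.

u = False; r = False; g = False; n = True; c = False; d = False; b = False

c ⊕ r = F ⊕ F = False ✓
d ⊕ g ⊕ u = F ⊕ F ⊕ F = False ✓
b ⊕ g ⊕ n = F ⊕ F ⊕ T = True ✓
b ⊕ g = F ⊕ F = False ✓
d ⊕ u = F ⊕ F = False ✓
b ⊕ c ⊕ u = F ⊕ F ⊕ F = False ✓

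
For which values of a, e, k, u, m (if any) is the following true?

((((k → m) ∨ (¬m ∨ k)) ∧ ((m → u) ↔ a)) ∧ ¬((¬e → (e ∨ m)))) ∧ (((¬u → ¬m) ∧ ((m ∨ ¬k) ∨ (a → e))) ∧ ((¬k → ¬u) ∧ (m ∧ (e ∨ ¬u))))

The formula is unsatisfiable.

Case m = True: the conjunct ¬((¬e → (e ∨ m))) becomes ¬((¬e → True)) = False.
Case m = False: the conjunct m is False.
Both cases fail — unsatisfiable.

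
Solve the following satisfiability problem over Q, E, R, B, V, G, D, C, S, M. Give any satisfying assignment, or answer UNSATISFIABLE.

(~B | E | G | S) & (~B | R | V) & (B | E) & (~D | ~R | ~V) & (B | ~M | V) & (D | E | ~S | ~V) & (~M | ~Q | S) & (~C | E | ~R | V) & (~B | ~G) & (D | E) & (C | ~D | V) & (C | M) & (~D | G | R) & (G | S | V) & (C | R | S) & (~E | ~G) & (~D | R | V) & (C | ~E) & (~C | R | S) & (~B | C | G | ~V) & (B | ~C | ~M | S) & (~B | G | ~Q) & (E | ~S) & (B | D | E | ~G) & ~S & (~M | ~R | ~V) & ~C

Unsatisfiable — no assignment works.

Case E = True:
  (~E | ~G) forces G = False.
  (C | ~E) forces C = True.
  Clause (~C) is falsified — contradiction.
Case E = False:
  (B | E) forces B = True.
  (~B | ~G) forces G = False.
  (~B | E | G | S) forces S = True.
  Clause (E | ~S) is falsified — contradiction.
Both cases fail, so the formula is unsatisfiable.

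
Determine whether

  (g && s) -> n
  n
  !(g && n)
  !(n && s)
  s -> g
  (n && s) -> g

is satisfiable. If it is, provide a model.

Unit clause (n) forces n = True.
In (!g || !n) only !g is left, so g = False.
In (g || !n || !s) only !s is left, so s = False.
All clauses satisfied.

s = False, n = True, g = False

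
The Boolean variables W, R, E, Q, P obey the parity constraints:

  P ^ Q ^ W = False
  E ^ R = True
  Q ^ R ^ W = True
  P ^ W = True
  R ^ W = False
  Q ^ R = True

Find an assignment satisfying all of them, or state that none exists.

W=F, R=F, E=T, Q=T, P=T

P ^ Q ^ W = T ^ T ^ F = False ✓
E ^ R = T ^ F = True ✓
Q ^ R ^ W = T ^ F ^ F = True ✓
P ^ W = T ^ F = True ✓
R ^ W = F ^ F = False ✓
Q ^ R = T ^ F = True ✓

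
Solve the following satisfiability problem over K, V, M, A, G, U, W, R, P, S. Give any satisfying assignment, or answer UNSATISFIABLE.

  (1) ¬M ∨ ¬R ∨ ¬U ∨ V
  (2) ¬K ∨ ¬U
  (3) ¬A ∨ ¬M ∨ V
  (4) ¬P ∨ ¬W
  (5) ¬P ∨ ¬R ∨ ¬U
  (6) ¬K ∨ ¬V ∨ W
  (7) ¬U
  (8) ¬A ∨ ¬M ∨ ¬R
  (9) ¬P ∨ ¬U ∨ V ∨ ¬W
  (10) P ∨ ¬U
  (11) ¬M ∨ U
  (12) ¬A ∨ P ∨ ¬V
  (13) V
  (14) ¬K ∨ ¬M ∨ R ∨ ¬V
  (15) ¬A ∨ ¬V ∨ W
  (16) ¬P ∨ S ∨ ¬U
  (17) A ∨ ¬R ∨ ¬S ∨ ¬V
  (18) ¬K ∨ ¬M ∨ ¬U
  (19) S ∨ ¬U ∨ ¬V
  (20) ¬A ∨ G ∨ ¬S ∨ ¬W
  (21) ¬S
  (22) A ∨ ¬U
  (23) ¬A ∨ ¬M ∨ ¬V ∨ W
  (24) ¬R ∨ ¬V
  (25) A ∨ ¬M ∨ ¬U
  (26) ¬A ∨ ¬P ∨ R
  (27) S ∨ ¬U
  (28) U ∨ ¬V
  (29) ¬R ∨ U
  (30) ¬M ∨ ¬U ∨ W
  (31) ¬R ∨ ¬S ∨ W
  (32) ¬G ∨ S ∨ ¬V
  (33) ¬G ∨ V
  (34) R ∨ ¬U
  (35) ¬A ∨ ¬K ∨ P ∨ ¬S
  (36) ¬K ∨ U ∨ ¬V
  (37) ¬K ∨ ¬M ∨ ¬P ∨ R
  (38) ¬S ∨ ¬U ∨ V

The formula is unsatisfiable.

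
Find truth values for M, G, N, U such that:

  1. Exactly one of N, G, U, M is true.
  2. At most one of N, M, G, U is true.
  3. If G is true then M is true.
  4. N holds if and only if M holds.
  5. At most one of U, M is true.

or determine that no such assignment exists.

M = False; G = False; N = False; U = True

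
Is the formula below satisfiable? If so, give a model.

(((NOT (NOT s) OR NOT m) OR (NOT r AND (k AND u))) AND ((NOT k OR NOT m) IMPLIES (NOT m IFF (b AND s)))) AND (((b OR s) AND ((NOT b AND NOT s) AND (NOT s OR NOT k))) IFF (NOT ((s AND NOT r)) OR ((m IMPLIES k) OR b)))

k=F, m=T, r=F, s=T, b=F, u=T

  ((NOT (NOT s) OR NOT m) OR (NOT r AND (k AND u))) AND ((NOT k OR NOT m) IMPLIES (NOT m IFF (b AND s))) = True
    (NOT (NOT s) OR NOT m) OR (NOT r AND (k AND u)) = True
      NOT (NOT s) OR NOT m = True
        NOT (NOT s) = True
          NOT s = False
        NOT m = False
      NOT r AND (k AND u) = False
        NOT r = True
        k AND u = False
    (NOT k OR NOT m) IMPLIES (NOT m IFF (b AND s)) = True
      NOT k OR NOT m = True
        NOT k = True
        NOT m = False
      NOT m IFF (b AND s) = True
        NOT m = False
        b AND s = False
  ((b OR s) AND ((NOT b AND NOT s) AND (NOT s OR NOT k))) IFF (NOT ((s AND NOT r)) OR ((m IMPLIES k) OR b)) = True
    (b OR s) AND ((NOT b AND NOT s) AND (NOT s OR NOT k)) = False
      b OR s = True
      (NOT b AND NOT s) AND (NOT s OR NOT k) = False
        NOT b AND NOT s = False
          NOT b = True
          NOT s = False
        NOT s OR NOT k = True
          NOT s = False
          NOT k = True
    NOT ((s AND NOT r)) OR ((m IMPLIES k) OR b) = False
      NOT ((s AND NOT r)) = False
        s AND NOT r = True
          NOT r = True
      (m IMPLIES k) OR b = False
        m IMPLIES k = False
Both conjuncts True, so the formula holds.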